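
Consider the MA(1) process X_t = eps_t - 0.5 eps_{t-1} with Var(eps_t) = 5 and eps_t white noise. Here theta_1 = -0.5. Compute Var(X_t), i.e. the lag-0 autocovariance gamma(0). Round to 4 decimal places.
\gamma(0) = 6.2500

For an MA(q) process X_t = eps_t + sum_i theta_i eps_{t-i} with
Var(eps_t) = sigma^2, the variance is
  gamma(0) = sigma^2 * (1 + sum_i theta_i^2).
  sum_i theta_i^2 = (-0.5)^2 = 0.25.
  gamma(0) = 5 * (1 + 0.25) = 5 * 1.25 = 6.25, which rounds to 6.2500.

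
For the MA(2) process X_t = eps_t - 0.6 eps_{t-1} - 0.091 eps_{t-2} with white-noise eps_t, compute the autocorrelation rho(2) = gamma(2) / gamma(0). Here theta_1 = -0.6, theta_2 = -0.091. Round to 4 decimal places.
\rho(2) = -0.0665

For an MA(q) process with theta_0 = 1, the autocovariance is
  gamma(k) = sigma^2 * sum_{i=0..q-k} theta_i * theta_{i+k},
and rho(k) = gamma(k) / gamma(0). Sigma^2 cancels.
  numerator   = (1)*(-0.091) = -0.091.
  denominator = (1)^2 + (-0.6)^2 + (-0.091)^2 = 1.368281.
  rho(2) = -0.091 / 1.368281 = -0.0665.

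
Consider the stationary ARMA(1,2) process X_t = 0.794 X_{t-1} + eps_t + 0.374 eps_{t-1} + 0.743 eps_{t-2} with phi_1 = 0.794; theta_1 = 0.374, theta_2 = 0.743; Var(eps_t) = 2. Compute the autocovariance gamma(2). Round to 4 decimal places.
\gamma(2) = 15.9586

Multiply the model equation by X_{t-k} and take expectations. With theta_0 = psi_0 = 1 and psi_j the MA(infinity) weights, this gives
  gamma(k) - sum_i phi_i gamma(k-i) = c_k,
  c_k = sigma^2 * sum_{j=k..q} theta_j psi_{j-k}   (c_k = 0 for k > q),
using gamma(-m) = gamma(m).
psi-weights needed (psi_j = theta_j + sum_i phi_i psi_{j-i}):
  psi_1 = theta_1 + phi_1 = 0.374 + (0.794) = 1.168
  psi_2 = theta_2 + phi_1 psi_1 = 0.743 + (0.794)(1.168) = 1.670392
Right-hand sides:
  c_0 = sigma^2 (1 + theta_1 psi_1 + theta_2 psi_2) = 2 * (1 + (0.374)(1.168) + (0.743)(1.670392)) = 2 * 2.677933 = 5.355867
  c_1 = sigma^2 (theta_1 + theta_2 psi_1) = 2 * (0.374 + (0.743)(1.168)) = 2.483648
  c_2 = sigma^2 theta_2 = 2 * (0.743) = 1.486
Equations for k = 0 and k = 1 (AR order 1):
  gamma(0) = phi_1 gamma(1) + c_0
  gamma(1) = phi_1 gamma(0) + c_1
Substituting the second into the first: gamma(0) (1 - phi_1^2) = c_0 + phi_1 c_1, so
  gamma(0) = (c_0 + phi_1 c_1) / (1 - phi_1^2) = (5.355867 + (0.794)(2.483648)) / (1 - (0.794)^2) = 7.327883 / 0.369564 = 19.828455.
  gamma(1) = phi_1 gamma(0) + c_1 = (0.794)(19.828455) + (2.483648) = 18.227441.
For k = 2: gamma(2) = phi_1 gamma(1) + c_2
  = (0.794)(18.227441) + (1.486) = 15.958588.
Therefore gamma(2) = 15.9586 (to 4 decimal places).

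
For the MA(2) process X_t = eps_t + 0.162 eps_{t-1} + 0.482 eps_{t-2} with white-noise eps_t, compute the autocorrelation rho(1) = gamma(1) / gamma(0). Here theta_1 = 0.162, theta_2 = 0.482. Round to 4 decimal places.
\rho(1) = 0.1908

For an MA(q) process with theta_0 = 1, the autocovariance is
  gamma(k) = sigma^2 * sum_{i=0..q-k} theta_i * theta_{i+k},
and rho(k) = gamma(k) / gamma(0). Sigma^2 cancels.
  numerator   = (1)*(0.162) + (0.162)*(0.482) = 0.240084.
  denominator = (1)^2 + (0.162)^2 + (0.482)^2 = 1.258568.
  rho(1) = 0.240084 / 1.258568 = 0.1908.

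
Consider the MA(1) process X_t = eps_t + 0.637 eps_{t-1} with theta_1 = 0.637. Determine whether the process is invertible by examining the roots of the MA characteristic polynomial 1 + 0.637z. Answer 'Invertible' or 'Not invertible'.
\text{Invertible}

The MA(q) characteristic polynomial is P(z) = 1 + 0.637z.
Invertibility requires all roots to lie outside the unit circle, i.e. |z| > 1 for every root.
This is linear in z: 1 + (0.637) z = 0  =>  z = -1/(0.637) = -1.569859,  |z| = 1.569859.
Moduli of all roots: 1.5699.
All moduli strictly greater than 1? Yes.
Verdict: Invertible.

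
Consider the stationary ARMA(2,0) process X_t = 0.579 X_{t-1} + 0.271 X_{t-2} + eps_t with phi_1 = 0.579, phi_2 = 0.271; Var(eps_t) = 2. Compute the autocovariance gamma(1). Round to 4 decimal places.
\gamma(1) = 4.6437

Multiply the model equation by X_{t-k} and take expectations. With theta_0 = psi_0 = 1 and psi_j the MA(infinity) weights, this gives
  gamma(k) - sum_i phi_i gamma(k-i) = c_k,
  c_k = sigma^2 * sum_{j=k..q} theta_j psi_{j-k}   (c_k = 0 for k > q),
using gamma(-m) = gamma(m).
Pure AR (q = 0): c_0 = sigma^2 = 2, c_k = 0 for k >= 1.
Equations for k = 0, 1, 2 (AR order 2, c_2 = 0):
  (E0) gamma(0) = phi_1 gamma(1) + phi_2 gamma(2) + c_0
  (E1) gamma(1) = phi_1 gamma(0) + phi_2 gamma(1) + c_1
  (E2) gamma(2) = phi_1 gamma(1) + phi_2 gamma(0)
From (E1): gamma(1) = A gamma(0) + B with
  A = phi_1 / (1 - phi_2) = 0.579 / 0.729 = 0.794239,   B = c_1 / (1 - phi_2) = 0 / 0.729 = 0.
Insert (E2) into (E0): gamma(0) (1 - phi_2^2) = phi_1 (1 + phi_2) gamma(1) + c_0.
  phi_1 (1 + phi_2) = (0.579)(1.271) = 0.735909,   1 - phi_2^2 = 0.926559.
Replace gamma(1) by A gamma(0) + B and collect gamma(0):
  gamma(0) [0.926559 - (0.735909)(0.794239)] = c_0 = 2
  gamma(0) * 0.342072 = 2
  gamma(0) = 2 / 0.342072 = 5.846729.
  gamma(1) = A gamma(0) = (0.794239)(5.846729) = 4.643698.
Therefore gamma(1) = 4.6437 (to 4 decimal places).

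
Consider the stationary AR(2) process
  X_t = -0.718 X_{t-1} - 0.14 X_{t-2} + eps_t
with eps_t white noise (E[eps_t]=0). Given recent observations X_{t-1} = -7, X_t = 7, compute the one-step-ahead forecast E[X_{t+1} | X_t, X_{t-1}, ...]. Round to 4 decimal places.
E[X_{t+1} \mid \mathcal F_t] = -4.0460

For an AR(p) model X_t = c + sum_i phi_i X_{t-i} + eps_t, the
one-step-ahead conditional mean is
  E[X_{t+1} | X_t, ...] = c + sum_i phi_i X_{t+1-i}.
Substitute known values:
  E[X_{t+1} | ...] = (-0.718) * (7) + (-0.14) * (-7)
                   = -4.0460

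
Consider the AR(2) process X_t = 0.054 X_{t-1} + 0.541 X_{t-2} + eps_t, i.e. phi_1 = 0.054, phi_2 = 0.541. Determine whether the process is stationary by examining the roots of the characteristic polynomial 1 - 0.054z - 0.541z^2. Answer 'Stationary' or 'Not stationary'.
\text{Stationary}

The AR(p) characteristic polynomial is P(z) = 1 - 0.054z - 0.541z^2.
Stationarity requires all roots to lie outside the unit circle, i.e. |z| > 1 for every root.
Set 1 + (-0.054) z + (-0.541) z^2 = 0, i.e. a z^2 + b z + c = 0 with a = -0.541, b = -0.054, c = 1.
Discriminant D = b^2 - 4ac = (-0.054)^2 - 4*(-0.541)*1 = 0.002916 - (-2.164) = 2.166916.
D >= 0, so the roots are real: z = (-b +/- sqrt(D)) / (2a) = (0.054 +/- 1.472045) / (-1.082).
  z_1 = (0.054 + 1.472045) / (-1.082) = -1.4104,   |z_1| = 1.4104.
  z_2 = (0.054 - 1.472045) / (-1.082) = 1.3106,   |z_2| = 1.3106.
Moduli of all roots: 1.4104, 1.3106.
All moduli strictly greater than 1? Yes.
Verdict: Stationary.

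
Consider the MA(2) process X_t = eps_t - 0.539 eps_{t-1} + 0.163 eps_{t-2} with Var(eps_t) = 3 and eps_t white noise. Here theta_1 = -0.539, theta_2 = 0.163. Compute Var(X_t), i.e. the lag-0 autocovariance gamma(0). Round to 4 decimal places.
\gamma(0) = 3.9513

For an MA(q) process X_t = eps_t + sum_i theta_i eps_{t-i} with
Var(eps_t) = sigma^2, the variance is
  gamma(0) = sigma^2 * (1 + sum_i theta_i^2).
  sum_i theta_i^2 = (-0.539)^2 + (0.163)^2 = 0.290521 + 0.026569 = 0.31709.
  gamma(0) = 3 * (1 + 0.31709) = 3 * 1.31709 = 3.95127, which rounds to 3.9513.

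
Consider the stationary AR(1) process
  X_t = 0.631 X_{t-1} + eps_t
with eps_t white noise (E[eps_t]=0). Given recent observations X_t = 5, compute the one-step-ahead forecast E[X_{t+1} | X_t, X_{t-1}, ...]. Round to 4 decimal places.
E[X_{t+1} \mid \mathcal F_t] = 3.1550

For an AR(p) model X_t = c + sum_i phi_i X_{t-i} + eps_t, the
one-step-ahead conditional mean is
  E[X_{t+1} | X_t, ...] = c + sum_i phi_i X_{t+1-i}.
Substitute known values:
  E[X_{t+1} | ...] = (0.631) * (5)
                   = 3.1550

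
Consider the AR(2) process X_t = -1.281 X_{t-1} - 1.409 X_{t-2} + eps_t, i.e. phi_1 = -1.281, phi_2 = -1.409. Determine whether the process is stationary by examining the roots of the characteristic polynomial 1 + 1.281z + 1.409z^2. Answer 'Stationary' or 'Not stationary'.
\text{Not stationary}

The AR(p) characteristic polynomial is P(z) = 1 + 1.281z + 1.409z^2.
Stationarity requires all roots to lie outside the unit circle, i.e. |z| > 1 for every root.
Set 1 + (1.281) z + (1.409) z^2 = 0, i.e. a z^2 + b z + c = 0 with a = 1.409, b = 1.281, c = 1.
Discriminant D = b^2 - 4ac = (1.281)^2 - 4*(1.409)*1 = 1.640961 - (5.636) = -3.995039.
D < 0, so the roots are the complex-conjugate pair z = (-b +/- i sqrt(-D)) / (2a) = -0.4546 +/- 0.7093i.
For a conjugate pair |z|^2 = z * conj(z) = (product of roots) = c/a = 1/(1.409) = 0.709723, so |z| = sqrt(0.709723) = 0.8425 for both roots.
Moduli of all roots: 0.8425, 0.8425.
All moduli strictly greater than 1? No.
Verdict: Not stationary.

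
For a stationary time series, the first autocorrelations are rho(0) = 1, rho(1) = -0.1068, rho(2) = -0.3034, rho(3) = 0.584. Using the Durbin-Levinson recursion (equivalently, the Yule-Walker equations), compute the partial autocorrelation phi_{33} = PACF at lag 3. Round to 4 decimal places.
\phi_{33} = 0.5710

The PACF at lag k is phi_{kk}, the last component of the solution
to the Yule-Walker system G_k phi = r_k where
  (G_k)_{ij} = rho(|i - j|), (r_k)_i = rho(i), i,j = 1..k.
Equivalently, Durbin-Levinson gives phi_{kk} iteratively:
  phi_{11} = rho(1)
  phi_{kk} = [rho(k) - sum_{j=1..k-1} phi_{k-1,j} rho(k-j)]
            / [1 - sum_{j=1..k-1} phi_{k-1,j} rho(j)],
  phi_{k,j} = phi_{k-1,j} - phi_{kk} phi_{k-1,k-j},  j = 1..k-1.
Step k = 1:
  phi_11 = rho(1) = -0.1068.
Step k = 2:
  phi_22 = [rho(2) - phi_11 rho(1)] / [1 - phi_11 rho(1)] = [-0.3034 - (-0.1068)(-0.1068)] / [1 - (-0.1068)(-0.1068)]
         = -0.31480624 / 0.98859376 = -0.318438.
  Update: phi_21 = phi_11 - phi_22 phi_11 = -0.1068 - (-0.318438)(-0.1068) = -0.140809.
Step k = 3:
  phi_33 = [rho(3) - phi_21 rho(2) - phi_22 rho(1)] / [1 - phi_21 rho(1) - phi_22 rho(2)]
    numerator   = 0.584 - (-0.140809)(-0.3034) - (-0.318438)(-0.1068) = 0.50726926
    denominator = 1 - (-0.140809)(-0.1068) - (-0.318438)(-0.3034) = 0.88834736
  phi_33 = 0.50726926 / 0.88834736 = 0.571.
Therefore phi_{33} = 0.5710.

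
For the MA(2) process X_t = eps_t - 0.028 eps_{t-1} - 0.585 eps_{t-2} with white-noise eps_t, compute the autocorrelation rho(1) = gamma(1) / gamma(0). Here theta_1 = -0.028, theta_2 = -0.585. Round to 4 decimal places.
\rho(1) = -0.0087

For an MA(q) process with theta_0 = 1, the autocovariance is
  gamma(k) = sigma^2 * sum_{i=0..q-k} theta_i * theta_{i+k},
and rho(k) = gamma(k) / gamma(0). Sigma^2 cancels.
  numerator   = (1)*(-0.028) + (-0.028)*(-0.585) = -0.01162.
  denominator = (1)^2 + (-0.028)^2 + (-0.585)^2 = 1.343009.
  rho(1) = -0.01162 / 1.343009 = -0.0087.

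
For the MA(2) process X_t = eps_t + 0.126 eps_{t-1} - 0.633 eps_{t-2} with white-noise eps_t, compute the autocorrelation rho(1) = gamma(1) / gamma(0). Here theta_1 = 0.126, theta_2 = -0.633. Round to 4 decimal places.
\rho(1) = 0.0326

For an MA(q) process with theta_0 = 1, the autocovariance is
  gamma(k) = sigma^2 * sum_{i=0..q-k} theta_i * theta_{i+k},
and rho(k) = gamma(k) / gamma(0). Sigma^2 cancels.
  numerator   = (1)*(0.126) + (0.126)*(-0.633) = 0.046242.
  denominator = (1)^2 + (0.126)^2 + (-0.633)^2 = 1.416565.
  rho(1) = 0.046242 / 1.416565 = 0.0326.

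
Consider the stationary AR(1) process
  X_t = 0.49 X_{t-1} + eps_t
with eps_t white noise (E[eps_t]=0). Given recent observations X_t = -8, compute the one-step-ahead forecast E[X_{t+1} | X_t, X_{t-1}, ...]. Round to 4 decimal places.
E[X_{t+1} \mid \mathcal F_t] = -3.9200

For an AR(p) model X_t = c + sum_i phi_i X_{t-i} + eps_t, the
one-step-ahead conditional mean is
  E[X_{t+1} | X_t, ...] = c + sum_i phi_i X_{t+1-i}.
Substitute known values:
  E[X_{t+1} | ...] = (0.49) * (-8)
                   = -3.9200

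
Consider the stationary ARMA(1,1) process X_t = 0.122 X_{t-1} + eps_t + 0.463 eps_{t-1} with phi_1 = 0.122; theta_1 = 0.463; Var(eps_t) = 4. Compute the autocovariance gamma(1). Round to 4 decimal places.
\gamma(1) = 2.5095

Multiply the model equation by X_{t-k} and take expectations. With theta_0 = psi_0 = 1 and psi_j the MA(infinity) weights, this gives
  gamma(k) - sum_i phi_i gamma(k-i) = c_k,
  c_k = sigma^2 * sum_{j=k..q} theta_j psi_{j-k}   (c_k = 0 for k > q),
using gamma(-m) = gamma(m).
psi-weights needed (psi_j = theta_j + sum_i phi_i psi_{j-i}):
  psi_1 = theta_1 + phi_1 = 0.463 + (0.122) = 0.585
Right-hand sides:
  c_0 = sigma^2 (1 + theta_1 psi_1) = 4 * (1 + (0.463)(0.585)) = 4 * 1.270855 = 5.08342
  c_1 = sigma^2 theta_1 = 4 * (0.463) = 1.852
  c_2 = 0
Equations for k = 0 and k = 1 (AR order 1):
  gamma(0) = phi_1 gamma(1) + c_0
  gamma(1) = phi_1 gamma(0) + c_1
Substituting the second into the first: gamma(0) (1 - phi_1^2) = c_0 + phi_1 c_1, so
  gamma(0) = (c_0 + phi_1 c_1) / (1 - phi_1^2) = (5.08342 + (0.122)(1.852)) / (1 - (0.122)^2) = 5.309364 / 0.985116 = 5.389583.
  gamma(1) = phi_1 gamma(0) + c_1 = (0.122)(5.389583) + (1.852) = 2.509529.
Therefore gamma(1) = 2.5095 (to 4 decimal places).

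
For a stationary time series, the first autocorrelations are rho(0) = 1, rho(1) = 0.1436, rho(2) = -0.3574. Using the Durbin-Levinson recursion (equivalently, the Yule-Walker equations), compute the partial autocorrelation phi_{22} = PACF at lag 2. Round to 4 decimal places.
\phi_{22} = -0.3860

The PACF at lag k is phi_{kk}, the last component of the solution
to the Yule-Walker system G_k phi = r_k where
  (G_k)_{ij} = rho(|i - j|), (r_k)_i = rho(i), i,j = 1..k.
Equivalently, Durbin-Levinson gives phi_{kk} iteratively:
  phi_{11} = rho(1)
  phi_{kk} = [rho(k) - sum_{j=1..k-1} phi_{k-1,j} rho(k-j)]
            / [1 - sum_{j=1..k-1} phi_{k-1,j} rho(j)],
  phi_{k,j} = phi_{k-1,j} - phi_{kk} phi_{k-1,k-j},  j = 1..k-1.
Step k = 1:
  phi_11 = rho(1) = 0.1436.
Step k = 2:
  phi_22 = [rho(2) - phi_11 rho(1)] / [1 - phi_11 rho(1)] = [-0.3574 - (0.1436)(0.1436)] / [1 - (0.1436)(0.1436)]
         = -0.37802096 / 0.97937904 = -0.386.
Therefore phi_{22} = -0.3860.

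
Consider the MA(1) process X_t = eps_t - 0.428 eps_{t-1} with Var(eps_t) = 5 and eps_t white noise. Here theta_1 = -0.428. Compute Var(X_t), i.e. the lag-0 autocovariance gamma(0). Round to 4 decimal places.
\gamma(0) = 5.9159

For an MA(q) process X_t = eps_t + sum_i theta_i eps_{t-i} with
Var(eps_t) = sigma^2, the variance is
  gamma(0) = sigma^2 * (1 + sum_i theta_i^2).
  sum_i theta_i^2 = (-0.428)^2 = 0.183184.
  gamma(0) = 5 * (1 + 0.183184) = 5 * 1.183184 = 5.91592, which rounds to 5.9159.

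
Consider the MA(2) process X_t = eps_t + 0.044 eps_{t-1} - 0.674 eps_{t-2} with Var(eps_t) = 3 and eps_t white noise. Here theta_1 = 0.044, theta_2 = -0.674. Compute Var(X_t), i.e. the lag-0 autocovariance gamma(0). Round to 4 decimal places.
\gamma(0) = 4.3686

For an MA(q) process X_t = eps_t + sum_i theta_i eps_{t-i} with
Var(eps_t) = sigma^2, the variance is
  gamma(0) = sigma^2 * (1 + sum_i theta_i^2).
  sum_i theta_i^2 = (0.044)^2 + (-0.674)^2 = 0.001936 + 0.454276 = 0.456212.
  gamma(0) = 3 * (1 + 0.456212) = 3 * 1.456212 = 4.368636, which rounds to 4.3686.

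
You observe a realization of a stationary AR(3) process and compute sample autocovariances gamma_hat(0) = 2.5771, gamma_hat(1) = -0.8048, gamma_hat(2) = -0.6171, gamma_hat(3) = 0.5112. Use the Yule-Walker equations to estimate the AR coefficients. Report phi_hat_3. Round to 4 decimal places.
\hat\phi_{3} = -0.0270

The Yule-Walker equations for an AR(p) process read, in matrix form,
  Gamma_p phi = r_p,   with   (Gamma_p)_{ij} = gamma(|i - j|),
                       (r_p)_i = gamma(i),   i,j = 1..p.
Substitute the sample gammas (Toeplitz matrix and right-hand side of size 3):
  Gamma_p = [[2.5771, -0.8048, -0.6171], [-0.8048, 2.5771, -0.8048], [-0.6171, -0.8048, 2.5771]]
  r_p     = [-0.8048, -0.6171, 0.5112]
Written out (R1..R3):
  (R1) 2.5771 phi_1 - 0.8048 phi_2 - 0.6171 phi_3 = -0.8048
  (R2) -0.8048 phi_1 + 2.5771 phi_2 - 0.8048 phi_3 = -0.6171
  (R3) -0.6171 phi_1 - 0.8048 phi_2 + 2.5771 phi_3 = 0.5112
Gaussian elimination:
  R2 <- R2 - (-0.8048/2.5771) R1 = R2 - (-0.312289) R1:  2.32577 phi_2 - 0.997514 phi_3 = -0.86843
  R3 <- R3 - (-0.6171/2.5771) R1 = R3 - (-0.239455) R1:  -0.997514 phi_2 + 2.429332 phi_3 = 0.318486
  R3 <- R3 - (-0.997514/2.32577) R2 = R3 - (-0.428896) R2:  2.001503 phi_3 = -0.05398
Back-substitution:
  phi_hat_3 = -0.05398 / 2.001503 = -0.02697
  phi_hat_2 = (-0.86843 - (-0.997514)(-0.02697)) / 2.32577 = -0.384962
  phi_hat_1 = (-0.8048 - (-0.8048)(-0.384962) - (-0.6171)(-0.02697)) / 2.5771 = -0.438966
So phi_hat = [-0.4390, -0.3850, -0.0270].
Therefore phi_hat_3 = -0.0270.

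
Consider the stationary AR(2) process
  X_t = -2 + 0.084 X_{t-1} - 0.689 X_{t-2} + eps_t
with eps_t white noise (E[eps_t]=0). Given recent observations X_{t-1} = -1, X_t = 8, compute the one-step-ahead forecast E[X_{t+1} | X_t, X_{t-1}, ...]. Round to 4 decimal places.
E[X_{t+1} \mid \mathcal F_t] = -0.6390

For an AR(p) model X_t = c + sum_i phi_i X_{t-i} + eps_t, the
one-step-ahead conditional mean is
  E[X_{t+1} | X_t, ...] = c + sum_i phi_i X_{t+1-i}.
Substitute known values:
  E[X_{t+1} | ...] = -2 + (0.084) * (8) + (-0.689) * (-1)
                   = -0.6390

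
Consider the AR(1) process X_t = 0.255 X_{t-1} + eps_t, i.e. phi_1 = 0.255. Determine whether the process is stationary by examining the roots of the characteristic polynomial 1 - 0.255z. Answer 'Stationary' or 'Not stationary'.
\text{Stationary}

The AR(p) characteristic polynomial is P(z) = 1 - 0.255z.
Stationarity requires all roots to lie outside the unit circle, i.e. |z| > 1 for every root.
This is linear in z: 1 + (-0.255) z = 0  =>  z = -1/(-0.255) = 3.921569,  |z| = 3.921569.
Moduli of all roots: 3.9216.
All moduli strictly greater than 1? Yes.
Verdict: Stationary.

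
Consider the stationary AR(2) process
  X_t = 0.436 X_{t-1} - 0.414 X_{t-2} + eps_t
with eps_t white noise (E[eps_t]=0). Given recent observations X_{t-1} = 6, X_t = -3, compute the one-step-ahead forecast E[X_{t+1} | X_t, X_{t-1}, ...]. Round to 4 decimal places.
E[X_{t+1} \mid \mathcal F_t] = -3.7920

For an AR(p) model X_t = c + sum_i phi_i X_{t-i} + eps_t, the
one-step-ahead conditional mean is
  E[X_{t+1} | X_t, ...] = c + sum_i phi_i X_{t+1-i}.
Substitute known values:
  E[X_{t+1} | ...] = (0.436) * (-3) + (-0.414) * (6)
                   = -3.7920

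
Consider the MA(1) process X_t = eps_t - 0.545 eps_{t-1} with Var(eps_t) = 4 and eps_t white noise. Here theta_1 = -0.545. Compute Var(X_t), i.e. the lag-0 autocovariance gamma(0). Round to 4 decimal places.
\gamma(0) = 5.1881

For an MA(q) process X_t = eps_t + sum_i theta_i eps_{t-i} with
Var(eps_t) = sigma^2, the variance is
  gamma(0) = sigma^2 * (1 + sum_i theta_i^2).
  sum_i theta_i^2 = (-0.545)^2 = 0.297025.
  gamma(0) = 4 * (1 + 0.297025) = 4 * 1.297025 = 5.1881.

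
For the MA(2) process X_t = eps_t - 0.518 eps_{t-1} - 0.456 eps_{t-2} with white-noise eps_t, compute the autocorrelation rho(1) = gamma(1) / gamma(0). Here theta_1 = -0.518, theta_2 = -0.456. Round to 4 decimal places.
\rho(1) = -0.1909

For an MA(q) process with theta_0 = 1, the autocovariance is
  gamma(k) = sigma^2 * sum_{i=0..q-k} theta_i * theta_{i+k},
and rho(k) = gamma(k) / gamma(0). Sigma^2 cancels.
  numerator   = (1)*(-0.518) + (-0.518)*(-0.456) = -0.281792.
  denominator = (1)^2 + (-0.518)^2 + (-0.456)^2 = 1.47626.
  rho(1) = -0.281792 / 1.47626 = -0.1909.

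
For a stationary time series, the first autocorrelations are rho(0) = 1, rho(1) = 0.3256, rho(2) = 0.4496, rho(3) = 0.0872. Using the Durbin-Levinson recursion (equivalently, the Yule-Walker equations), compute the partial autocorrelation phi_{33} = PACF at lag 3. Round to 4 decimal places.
\phi_{33} = -0.1681

The PACF at lag k is phi_{kk}, the last component of the solution
to the Yule-Walker system G_k phi = r_k where
  (G_k)_{ij} = rho(|i - j|), (r_k)_i = rho(i), i,j = 1..k.
Equivalently, Durbin-Levinson gives phi_{kk} iteratively:
  phi_{11} = rho(1)
  phi_{kk} = [rho(k) - sum_{j=1..k-1} phi_{k-1,j} rho(k-j)]
            / [1 - sum_{j=1..k-1} phi_{k-1,j} rho(j)],
  phi_{k,j} = phi_{k-1,j} - phi_{kk} phi_{k-1,k-j},  j = 1..k-1.
Step k = 1:
  phi_11 = rho(1) = 0.3256.
Step k = 2:
  phi_22 = [rho(2) - phi_11 rho(1)] / [1 - phi_11 rho(1)] = [0.4496 - (0.3256)(0.3256)] / [1 - (0.3256)(0.3256)]
         = 0.34358464 / 0.89398464 = 0.384329.
  Update: phi_21 = phi_11 - phi_22 phi_11 = 0.3256 - (0.384329)(0.3256) = 0.200462.
Step k = 3:
  phi_33 = [rho(3) - phi_21 rho(2) - phi_22 rho(1)] / [1 - phi_21 rho(1) - phi_22 rho(2)]
    numerator   = 0.0872 - (0.200462)(0.4496) - (0.384329)(0.3256) = -0.12806554
    denominator = 1 - (0.200462)(0.3256) - (0.384329)(0.4496) = 0.76193494
  phi_33 = -0.12806554 / 0.76193494 = -0.1681.
Therefore phi_{33} = -0.1681.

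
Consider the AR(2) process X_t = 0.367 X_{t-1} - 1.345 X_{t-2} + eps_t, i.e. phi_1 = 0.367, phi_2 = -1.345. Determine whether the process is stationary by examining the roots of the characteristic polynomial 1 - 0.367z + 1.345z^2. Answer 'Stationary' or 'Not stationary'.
\text{Not stationary}

The AR(p) characteristic polynomial is P(z) = 1 - 0.367z + 1.345z^2.
Stationarity requires all roots to lie outside the unit circle, i.e. |z| > 1 for every root.
Set 1 + (-0.367) z + (1.345) z^2 = 0, i.e. a z^2 + b z + c = 0 with a = 1.345, b = -0.367, c = 1.
Discriminant D = b^2 - 4ac = (-0.367)^2 - 4*(1.345)*1 = 0.134689 - (5.38) = -5.245311.
D < 0, so the roots are the complex-conjugate pair z = (-b +/- i sqrt(-D)) / (2a) = 0.1364 +/- 0.8514i.
For a conjugate pair |z|^2 = z * conj(z) = (product of roots) = c/a = 1/(1.345) = 0.743494, so |z| = sqrt(0.743494) = 0.8623 for both roots.
Moduli of all roots: 0.8623, 0.8623.
All moduli strictly greater than 1? No.
Verdict: Not stationary.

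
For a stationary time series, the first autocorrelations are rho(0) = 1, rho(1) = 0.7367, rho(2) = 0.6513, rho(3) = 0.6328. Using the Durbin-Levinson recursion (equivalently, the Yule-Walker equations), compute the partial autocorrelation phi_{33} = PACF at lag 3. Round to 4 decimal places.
\phi_{33} = 0.2132

The PACF at lag k is phi_{kk}, the last component of the solution
to the Yule-Walker system G_k phi = r_k where
  (G_k)_{ij} = rho(|i - j|), (r_k)_i = rho(i), i,j = 1..k.
Equivalently, Durbin-Levinson gives phi_{kk} iteratively:
  phi_{11} = rho(1)
  phi_{kk} = [rho(k) - sum_{j=1..k-1} phi_{k-1,j} rho(k-j)]
            / [1 - sum_{j=1..k-1} phi_{k-1,j} rho(j)],
  phi_{k,j} = phi_{k-1,j} - phi_{kk} phi_{k-1,k-j},  j = 1..k-1.
Step k = 1:
  phi_11 = rho(1) = 0.7367.
Step k = 2:
  phi_22 = [rho(2) - phi_11 rho(1)] / [1 - phi_11 rho(1)] = [0.6513 - (0.7367)(0.7367)] / [1 - (0.7367)(0.7367)]
         = 0.10857311 / 0.45727311 = 0.237436.
  Update: phi_21 = phi_11 - phi_22 phi_11 = 0.7367 - (0.237436)(0.7367) = 0.561781.
Step k = 3:
  phi_33 = [rho(3) - phi_21 rho(2) - phi_22 rho(1)] / [1 - phi_21 rho(1) - phi_22 rho(2)]
    numerator   = 0.6328 - (0.561781)(0.6513) - (0.237436)(0.7367) = 0.09199299
    denominator = 1 - (0.561781)(0.7367) - (0.237436)(0.6513) = 0.43149394
  phi_33 = 0.09199299 / 0.43149394 = 0.2132.
Therefore phi_{33} = 0.2132.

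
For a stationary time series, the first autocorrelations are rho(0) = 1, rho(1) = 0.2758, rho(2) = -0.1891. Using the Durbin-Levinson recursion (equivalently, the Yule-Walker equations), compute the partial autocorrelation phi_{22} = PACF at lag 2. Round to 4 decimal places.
\phi_{22} = -0.2870

The PACF at lag k is phi_{kk}, the last component of the solution
to the Yule-Walker system G_k phi = r_k where
  (G_k)_{ij} = rho(|i - j|), (r_k)_i = rho(i), i,j = 1..k.
Equivalently, Durbin-Levinson gives phi_{kk} iteratively:
  phi_{11} = rho(1)
  phi_{kk} = [rho(k) - sum_{j=1..k-1} phi_{k-1,j} rho(k-j)]
            / [1 - sum_{j=1..k-1} phi_{k-1,j} rho(j)],
  phi_{k,j} = phi_{k-1,j} - phi_{kk} phi_{k-1,k-j},  j = 1..k-1.
Step k = 1:
  phi_11 = rho(1) = 0.2758.
Step k = 2:
  phi_22 = [rho(2) - phi_11 rho(1)] / [1 - phi_11 rho(1)] = [-0.1891 - (0.2758)(0.2758)] / [1 - (0.2758)(0.2758)]
         = -0.26516564 / 0.92393436 = -0.287.
Therefore phi_{22} = -0.2870.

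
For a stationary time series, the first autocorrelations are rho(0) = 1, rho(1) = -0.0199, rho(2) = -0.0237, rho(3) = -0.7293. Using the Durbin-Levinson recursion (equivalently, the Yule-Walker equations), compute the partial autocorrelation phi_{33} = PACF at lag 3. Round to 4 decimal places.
\phi_{33} = -0.7310

The PACF at lag k is phi_{kk}, the last component of the solution
to the Yule-Walker system G_k phi = r_k where
  (G_k)_{ij} = rho(|i - j|), (r_k)_i = rho(i), i,j = 1..k.
Equivalently, Durbin-Levinson gives phi_{kk} iteratively:
  phi_{11} = rho(1)
  phi_{kk} = [rho(k) - sum_{j=1..k-1} phi_{k-1,j} rho(k-j)]
            / [1 - sum_{j=1..k-1} phi_{k-1,j} rho(j)],
  phi_{k,j} = phi_{k-1,j} - phi_{kk} phi_{k-1,k-j},  j = 1..k-1.
Step k = 1:
  phi_11 = rho(1) = -0.0199.
Step k = 2:
  phi_22 = [rho(2) - phi_11 rho(1)] / [1 - phi_11 rho(1)] = [-0.0237 - (-0.0199)(-0.0199)] / [1 - (-0.0199)(-0.0199)]
         = -0.02409601 / 0.99960399 = -0.024106.
  Update: phi_21 = phi_11 - phi_22 phi_11 = -0.0199 - (-0.024106)(-0.0199) = -0.02038.
Step k = 3:
  phi_33 = [rho(3) - phi_21 rho(2) - phi_22 rho(1)] / [1 - phi_21 rho(1) - phi_22 rho(2)]
    numerator   = -0.7293 - (-0.02038)(-0.0237) - (-0.024106)(-0.0199) = -0.7302627
    denominator = 1 - (-0.02038)(-0.0199) - (-0.024106)(-0.0237) = 0.99902314
  phi_33 = -0.7302627 / 0.99902314 = -0.731.
Therefore phi_{33} = -0.7310.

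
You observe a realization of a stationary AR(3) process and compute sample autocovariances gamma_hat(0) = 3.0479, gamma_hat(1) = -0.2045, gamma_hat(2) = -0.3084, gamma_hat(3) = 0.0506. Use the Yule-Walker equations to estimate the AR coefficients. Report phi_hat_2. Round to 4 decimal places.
\hat\phi_{2} = -0.1060

The Yule-Walker equations for an AR(p) process read, in matrix form,
  Gamma_p phi = r_p,   with   (Gamma_p)_{ij} = gamma(|i - j|),
                       (r_p)_i = gamma(i),   i,j = 1..p.
Substitute the sample gammas (Toeplitz matrix and right-hand side of size 3):
  Gamma_p = [[3.0479, -0.2045, -0.3084], [-0.2045, 3.0479, -0.2045], [-0.3084, -0.2045, 3.0479]]
  r_p     = [-0.2045, -0.3084, 0.0506]
Written out (R1..R3):
  (R1) 3.0479 phi_1 - 0.2045 phi_2 - 0.3084 phi_3 = -0.2045
  (R2) -0.2045 phi_1 + 3.0479 phi_2 - 0.2045 phi_3 = -0.3084
  (R3) -0.3084 phi_1 - 0.2045 phi_2 + 3.0479 phi_3 = 0.0506
Gaussian elimination:
  R2 <- R2 - (-0.2045/3.0479) R1 = R2 - (-0.067095) R1:  3.034179 phi_2 - 0.225192 phi_3 = -0.322121
  R3 <- R3 - (-0.3084/3.0479) R1 = R3 - (-0.101184) R1:  -0.225192 phi_2 + 3.016695 phi_3 = 0.029908
  R3 <- R3 - (-0.225192/3.034179) R2 = R3 - (-0.074219) R2:  2.999981 phi_3 = 0.006
Back-substitution:
  phi_hat_3 = 0.006 / 2.999981 = 0.002
  phi_hat_2 = (-0.322121 - (-0.225192)(0.002)) / 3.034179 = -0.106016
  phi_hat_1 = (-0.2045 - (-0.2045)(-0.106016) - (-0.3084)(0.002)) / 3.0479 = -0.074006
So phi_hat = [-0.0740, -0.1060, 0.0020].
Therefore phi_hat_2 = -0.1060.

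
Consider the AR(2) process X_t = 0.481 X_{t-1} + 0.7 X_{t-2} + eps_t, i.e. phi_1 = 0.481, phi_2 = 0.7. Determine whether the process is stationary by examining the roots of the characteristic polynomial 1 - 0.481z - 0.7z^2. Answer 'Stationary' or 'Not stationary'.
\text{Not stationary}

The AR(p) characteristic polynomial is P(z) = 1 - 0.481z - 0.7z^2.
Stationarity requires all roots to lie outside the unit circle, i.e. |z| > 1 for every root.
Set 1 + (-0.481) z + (-0.7) z^2 = 0, i.e. a z^2 + b z + c = 0 with a = -0.7, b = -0.481, c = 1.
Discriminant D = b^2 - 4ac = (-0.481)^2 - 4*(-0.7)*1 = 0.231361 - (-2.8) = 3.031361.
D >= 0, so the roots are real: z = (-b +/- sqrt(D)) / (2a) = (0.481 +/- 1.74108) / (-1.4).
  z_1 = (0.481 + 1.74108) / (-1.4) = -1.5872,   |z_1| = 1.5872.
  z_2 = (0.481 - 1.74108) / (-1.4) = 0.9001,   |z_2| = 0.9001.
Moduli of all roots: 1.5872, 0.9001.
All moduli strictly greater than 1? No.
Verdict: Not stationary.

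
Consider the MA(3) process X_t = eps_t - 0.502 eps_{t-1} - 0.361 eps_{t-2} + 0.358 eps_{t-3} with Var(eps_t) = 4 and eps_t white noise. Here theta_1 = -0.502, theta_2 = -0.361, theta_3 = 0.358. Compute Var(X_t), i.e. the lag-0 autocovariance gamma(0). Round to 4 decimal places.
\gamma(0) = 6.0420

For an MA(q) process X_t = eps_t + sum_i theta_i eps_{t-i} with
Var(eps_t) = sigma^2, the variance is
  gamma(0) = sigma^2 * (1 + sum_i theta_i^2).
  sum_i theta_i^2 = (-0.502)^2 + (-0.361)^2 + (0.358)^2 = 0.252004 + 0.130321 + 0.128164 = 0.510489.
  gamma(0) = 4 * (1 + 0.510489) = 4 * 1.510489 = 6.041956, which rounds to 6.0420.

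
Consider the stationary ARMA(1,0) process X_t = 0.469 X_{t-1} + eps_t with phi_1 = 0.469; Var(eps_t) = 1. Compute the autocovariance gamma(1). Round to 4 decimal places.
\gamma(1) = 0.6013

Multiply the model equation by X_{t-k} and take expectations. With theta_0 = psi_0 = 1 and psi_j the MA(infinity) weights, this gives
  gamma(k) - sum_i phi_i gamma(k-i) = c_k,
  c_k = sigma^2 * sum_{j=k..q} theta_j psi_{j-k}   (c_k = 0 for k > q),
using gamma(-m) = gamma(m).
Pure AR (q = 0): c_0 = sigma^2 = 1, c_k = 0 for k >= 1.
Equations for k = 0 and k = 1 (AR order 1):
  gamma(0) = phi_1 gamma(1) + c_0
  gamma(1) = phi_1 gamma(0) + c_1
Substituting the second into the first: gamma(0) (1 - phi_1^2) = c_0 + phi_1 c_1, so
  gamma(0) = c_0 / (1 - phi_1^2) = 1 / (1 - (0.469)^2) = 1 / 0.780039 = 1.281987.
  gamma(1) = phi_1 gamma(0) = (0.469)(1.281987) = 0.601252.
Therefore gamma(1) = 0.6013 (to 4 decimal places).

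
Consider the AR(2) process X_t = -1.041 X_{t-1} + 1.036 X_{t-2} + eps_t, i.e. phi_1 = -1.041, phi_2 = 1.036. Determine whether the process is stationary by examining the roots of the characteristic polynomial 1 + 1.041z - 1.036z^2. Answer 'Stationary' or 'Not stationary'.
\text{Not stationary}

The AR(p) characteristic polynomial is P(z) = 1 + 1.041z - 1.036z^2.
Stationarity requires all roots to lie outside the unit circle, i.e. |z| > 1 for every root.
Set 1 + (1.041) z + (-1.036) z^2 = 0, i.e. a z^2 + b z + c = 0 with a = -1.036, b = 1.041, c = 1.
Discriminant D = b^2 - 4ac = (1.041)^2 - 4*(-1.036)*1 = 1.083681 - (-4.144) = 5.227681.
D >= 0, so the roots are real: z = (-b +/- sqrt(D)) / (2a) = (-1.041 +/- 2.286412) / (-2.072).
  z_1 = (-1.041 + 2.286412) / (-2.072) = -0.6011,   |z_1| = 0.6011.
  z_2 = (-1.041 - 2.286412) / (-2.072) = 1.6059,   |z_2| = 1.6059.
Moduli of all roots: 0.6011, 1.6059.
All moduli strictly greater than 1? No.
Verdict: Not stationary.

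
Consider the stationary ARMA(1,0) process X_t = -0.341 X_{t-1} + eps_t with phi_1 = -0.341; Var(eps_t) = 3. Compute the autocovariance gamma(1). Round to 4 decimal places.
\gamma(1) = -1.1576

Multiply the model equation by X_{t-k} and take expectations. With theta_0 = psi_0 = 1 and psi_j the MA(infinity) weights, this gives
  gamma(k) - sum_i phi_i gamma(k-i) = c_k,
  c_k = sigma^2 * sum_{j=k..q} theta_j psi_{j-k}   (c_k = 0 for k > q),
using gamma(-m) = gamma(m).
Pure AR (q = 0): c_0 = sigma^2 = 3, c_k = 0 for k >= 1.
Equations for k = 0 and k = 1 (AR order 1):
  gamma(0) = phi_1 gamma(1) + c_0
  gamma(1) = phi_1 gamma(0) + c_1
Substituting the second into the first: gamma(0) (1 - phi_1^2) = c_0 + phi_1 c_1, so
  gamma(0) = c_0 / (1 - phi_1^2) = 3 / (1 - (-0.341)^2) = 3 / 0.883719 = 3.394744.
  gamma(1) = phi_1 gamma(0) = (-0.341)(3.394744) = -1.157608.
Therefore gamma(1) = -1.1576 (to 4 decimal places).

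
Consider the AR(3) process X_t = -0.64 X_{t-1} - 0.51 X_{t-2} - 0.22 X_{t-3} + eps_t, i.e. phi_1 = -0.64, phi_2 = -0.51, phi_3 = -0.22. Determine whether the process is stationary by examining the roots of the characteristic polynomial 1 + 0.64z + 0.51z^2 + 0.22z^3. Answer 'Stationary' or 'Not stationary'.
\text{Stationary}

The AR(p) characteristic polynomial is P(z) = 1 + 0.64z + 0.51z^2 + 0.22z^3.
Stationarity requires all roots to lie outside the unit circle, i.e. |z| > 1 for every root.
Degree 3: look for a simple real root z0 first, then factor out (1 - z/z0) and solve the remaining quadratic.
Testing z0 = -2: P(-2) = 1 + (0.64)(-2) + (0.51)(-2)^2 + (0.22)(-2)^3
  = 1 + (-1.28) + (2.04) + (-1.76) = 0.  So z_0 = -2 is a root, |z_0| = 2.
Divide out the factor (1 + 0.5 z) = (1 - z/z0) (since 1/z0 = -0.5):
  P(z) = (1 + 0.5 z)(1 + (0.14) z + (0.44) z^2)
  [check: z-coef 0.14 - (-0.5) = 0.64; z^2-coef 0.44 - (-0.5)(0.14) = 0.51; z^3-coef -(-0.5)(0.44) = 0.22.]
Remaining roots from the quadratic factor 1 + (0.14) z + (0.44) z^2:
  Set 1 + (0.14) z + (0.44) z^2 = 0, i.e. a z^2 + b z + c = 0 with a = 0.44, b = 0.14, c = 1.
  Discriminant D = b^2 - 4ac = (0.14)^2 - 4*(0.44)*1 = 0.0196 - (1.76) = -1.7404.
  D < 0, so the roots are the complex-conjugate pair z = (-b +/- i sqrt(-D)) / (2a) = -0.1591 +/- 1.4991i.
  For a conjugate pair |z|^2 = z * conj(z) = (product of roots) = c/a = 1/(0.44) = 2.272727, so |z| = sqrt(2.272727) = 1.5076 for both roots.
Moduli of all roots: 2.0000, 1.5076, 1.5076.
All moduli strictly greater than 1? Yes.
Verdict: Stationary.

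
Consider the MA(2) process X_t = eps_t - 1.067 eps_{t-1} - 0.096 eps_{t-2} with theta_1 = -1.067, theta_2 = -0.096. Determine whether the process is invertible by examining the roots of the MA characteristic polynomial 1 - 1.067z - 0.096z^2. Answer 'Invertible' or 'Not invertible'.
\text{Not invertible}

The MA(q) characteristic polynomial is P(z) = 1 - 1.067z - 0.096z^2.
Invertibility requires all roots to lie outside the unit circle, i.e. |z| > 1 for every root.
Set 1 + (-1.067) z + (-0.096) z^2 = 0, i.e. a z^2 + b z + c = 0 with a = -0.096, b = -1.067, c = 1.
Discriminant D = b^2 - 4ac = (-1.067)^2 - 4*(-0.096)*1 = 1.138489 - (-0.384) = 1.522489.
D >= 0, so the roots are real: z = (-b +/- sqrt(D)) / (2a) = (1.067 +/- 1.233892) / (-0.192).
  z_1 = (1.067 + 1.233892) / (-0.192) = -11.9838,   |z_1| = 11.9838.
  z_2 = (1.067 - 1.233892) / (-0.192) = 0.8692,   |z_2| = 0.8692.
Moduli of all roots: 11.9838, 0.8692.
All moduli strictly greater than 1? No.
Verdict: Not invertible.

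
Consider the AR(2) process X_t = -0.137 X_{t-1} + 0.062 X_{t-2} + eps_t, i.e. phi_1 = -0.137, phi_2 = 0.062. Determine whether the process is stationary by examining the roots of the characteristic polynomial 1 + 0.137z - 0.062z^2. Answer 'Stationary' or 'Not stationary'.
\text{Stationary}

The AR(p) characteristic polynomial is P(z) = 1 + 0.137z - 0.062z^2.
Stationarity requires all roots to lie outside the unit circle, i.e. |z| > 1 for every root.
Set 1 + (0.137) z + (-0.062) z^2 = 0, i.e. a z^2 + b z + c = 0 with a = -0.062, b = 0.137, c = 1.
Discriminant D = b^2 - 4ac = (0.137)^2 - 4*(-0.062)*1 = 0.018769 - (-0.248) = 0.266769.
D >= 0, so the roots are real: z = (-b +/- sqrt(D)) / (2a) = (-0.137 +/- 0.516497) / (-0.124).
  z_1 = (-0.137 + 0.516497) / (-0.124) = -3.0605,   |z_1| = 3.0605.
  z_2 = (-0.137 - 0.516497) / (-0.124) = 5.2701,   |z_2| = 5.2701.
Moduli of all roots: 3.0605, 5.2701.
All moduli strictly greater than 1? Yes.
Verdict: Stationary.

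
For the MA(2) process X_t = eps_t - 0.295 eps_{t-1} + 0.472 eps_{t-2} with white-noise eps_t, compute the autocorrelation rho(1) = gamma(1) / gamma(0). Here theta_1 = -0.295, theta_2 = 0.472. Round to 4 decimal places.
\rho(1) = -0.3315

For an MA(q) process with theta_0 = 1, the autocovariance is
  gamma(k) = sigma^2 * sum_{i=0..q-k} theta_i * theta_{i+k},
and rho(k) = gamma(k) / gamma(0). Sigma^2 cancels.
  numerator   = (1)*(-0.295) + (-0.295)*(0.472) = -0.43424.
  denominator = (1)^2 + (-0.295)^2 + (0.472)^2 = 1.309809.
  rho(1) = -0.43424 / 1.309809 = -0.3315.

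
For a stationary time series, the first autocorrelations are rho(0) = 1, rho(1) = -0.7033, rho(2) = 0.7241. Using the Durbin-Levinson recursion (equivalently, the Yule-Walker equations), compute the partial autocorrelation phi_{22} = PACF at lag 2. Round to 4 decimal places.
\phi_{22} = 0.4541

The PACF at lag k is phi_{kk}, the last component of the solution
to the Yule-Walker system G_k phi = r_k where
  (G_k)_{ij} = rho(|i - j|), (r_k)_i = rho(i), i,j = 1..k.
Equivalently, Durbin-Levinson gives phi_{kk} iteratively:
  phi_{11} = rho(1)
  phi_{kk} = [rho(k) - sum_{j=1..k-1} phi_{k-1,j} rho(k-j)]
            / [1 - sum_{j=1..k-1} phi_{k-1,j} rho(j)],
  phi_{k,j} = phi_{k-1,j} - phi_{kk} phi_{k-1,k-j},  j = 1..k-1.
Step k = 1:
  phi_11 = rho(1) = -0.7033.
Step k = 2:
  phi_22 = [rho(2) - phi_11 rho(1)] / [1 - phi_11 rho(1)] = [0.7241 - (-0.7033)(-0.7033)] / [1 - (-0.7033)(-0.7033)]
         = 0.22946911 / 0.50536911 = 0.4541.
Therefore phi_{22} = 0.4541.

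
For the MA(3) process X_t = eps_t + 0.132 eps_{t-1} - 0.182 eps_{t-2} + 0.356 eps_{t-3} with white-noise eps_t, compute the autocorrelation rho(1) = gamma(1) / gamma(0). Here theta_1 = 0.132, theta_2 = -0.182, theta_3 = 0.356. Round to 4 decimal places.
\rho(1) = 0.0367

For an MA(q) process with theta_0 = 1, the autocovariance is
  gamma(k) = sigma^2 * sum_{i=0..q-k} theta_i * theta_{i+k},
and rho(k) = gamma(k) / gamma(0). Sigma^2 cancels.
  numerator   = (1)*(0.132) + (0.132)*(-0.182) + (-0.182)*(0.356) = 0.043184.
  denominator = (1)^2 + (0.132)^2 + (-0.182)^2 + (0.356)^2 = 1.177284.
  rho(1) = 0.043184 / 1.177284 = 0.0367.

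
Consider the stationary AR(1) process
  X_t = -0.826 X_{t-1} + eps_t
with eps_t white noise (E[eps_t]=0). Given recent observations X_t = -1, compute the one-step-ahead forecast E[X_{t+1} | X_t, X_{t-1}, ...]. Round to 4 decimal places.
E[X_{t+1} \mid \mathcal F_t] = 0.8260

For an AR(p) model X_t = c + sum_i phi_i X_{t-i} + eps_t, the
one-step-ahead conditional mean is
  E[X_{t+1} | X_t, ...] = c + sum_i phi_i X_{t+1-i}.
Substitute known values:
  E[X_{t+1} | ...] = (-0.826) * (-1)
                   = 0.8260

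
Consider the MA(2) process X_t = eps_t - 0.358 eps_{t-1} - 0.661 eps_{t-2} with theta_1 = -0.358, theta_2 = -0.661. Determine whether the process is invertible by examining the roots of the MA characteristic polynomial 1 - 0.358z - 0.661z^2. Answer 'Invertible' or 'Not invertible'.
\text{Not invertible}

The MA(q) characteristic polynomial is P(z) = 1 - 0.358z - 0.661z^2.
Invertibility requires all roots to lie outside the unit circle, i.e. |z| > 1 for every root.
Set 1 + (-0.358) z + (-0.661) z^2 = 0, i.e. a z^2 + b z + c = 0 with a = -0.661, b = -0.358, c = 1.
Discriminant D = b^2 - 4ac = (-0.358)^2 - 4*(-0.661)*1 = 0.128164 - (-2.644) = 2.772164.
D >= 0, so the roots are real: z = (-b +/- sqrt(D)) / (2a) = (0.358 +/- 1.664982) / (-1.322).
  z_1 = (0.358 + 1.664982) / (-1.322) = -1.5302,   |z_1| = 1.5302.
  z_2 = (0.358 - 1.664982) / (-1.322) = 0.9886,   |z_2| = 0.9886.
Moduli of all roots: 1.5302, 0.9886.
All moduli strictly greater than 1? No.
Verdict: Not invertible.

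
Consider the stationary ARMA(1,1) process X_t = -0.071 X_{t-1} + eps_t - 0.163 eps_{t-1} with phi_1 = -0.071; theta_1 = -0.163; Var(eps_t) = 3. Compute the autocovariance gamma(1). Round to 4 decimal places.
\gamma(1) = -0.7137

Multiply the model equation by X_{t-k} and take expectations. With theta_0 = psi_0 = 1 and psi_j the MA(infinity) weights, this gives
  gamma(k) - sum_i phi_i gamma(k-i) = c_k,
  c_k = sigma^2 * sum_{j=k..q} theta_j psi_{j-k}   (c_k = 0 for k > q),
using gamma(-m) = gamma(m).
psi-weights needed (psi_j = theta_j + sum_i phi_i psi_{j-i}):
  psi_1 = theta_1 + phi_1 = -0.163 + (-0.071) = -0.234
Right-hand sides:
  c_0 = sigma^2 (1 + theta_1 psi_1) = 3 * (1 + (-0.163)(-0.234)) = 3 * 1.038142 = 3.114426
  c_1 = sigma^2 theta_1 = 3 * (-0.163) = -0.489
  c_2 = 0
Equations for k = 0 and k = 1 (AR order 1):
  gamma(0) = phi_1 gamma(1) + c_0
  gamma(1) = phi_1 gamma(0) + c_1
Substituting the second into the first: gamma(0) (1 - phi_1^2) = c_0 + phi_1 c_1, so
  gamma(0) = (c_0 + phi_1 c_1) / (1 - phi_1^2) = (3.114426 + (-0.071)(-0.489)) / (1 - (-0.071)^2) = 3.149145 / 0.994959 = 3.1651.
  gamma(1) = phi_1 gamma(0) + c_1 = (-0.071)(3.1651) + (-0.489) = -0.713722.
Therefore gamma(1) = -0.7137 (to 4 decimal places).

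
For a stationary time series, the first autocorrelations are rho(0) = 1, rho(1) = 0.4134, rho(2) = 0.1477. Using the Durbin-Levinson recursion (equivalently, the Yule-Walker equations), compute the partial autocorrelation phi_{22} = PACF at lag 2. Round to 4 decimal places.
\phi_{22} = -0.0280

The PACF at lag k is phi_{kk}, the last component of the solution
to the Yule-Walker system G_k phi = r_k where
  (G_k)_{ij} = rho(|i - j|), (r_k)_i = rho(i), i,j = 1..k.
Equivalently, Durbin-Levinson gives phi_{kk} iteratively:
  phi_{11} = rho(1)
  phi_{kk} = [rho(k) - sum_{j=1..k-1} phi_{k-1,j} rho(k-j)]
            / [1 - sum_{j=1..k-1} phi_{k-1,j} rho(j)],
  phi_{k,j} = phi_{k-1,j} - phi_{kk} phi_{k-1,k-j},  j = 1..k-1.
Step k = 1:
  phi_11 = rho(1) = 0.4134.
Step k = 2:
  phi_22 = [rho(2) - phi_11 rho(1)] / [1 - phi_11 rho(1)] = [0.1477 - (0.4134)(0.4134)] / [1 - (0.4134)(0.4134)]
         = -0.02319956 / 0.82910044 = -0.028.
Therefore phi_{22} = -0.0280.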